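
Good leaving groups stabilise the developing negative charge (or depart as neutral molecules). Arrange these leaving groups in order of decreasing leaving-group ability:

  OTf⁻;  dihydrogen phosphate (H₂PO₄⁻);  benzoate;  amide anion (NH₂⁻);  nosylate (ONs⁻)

Rank by basicity of the departing species: weakest base leaves most easily.
OTf⁻: pKₐ(CF₃SO₃H (triflic acid)) ≈ -14 — charge spread over three oxygens and a CF₃ group; the premier leaving group in synthesis
nosylate (ONs⁻): pKₐ(p-O₂NC₆H₄SO₃H) ≈ -3.5 — p-nitro group further stabilises the sulfonate
dihydrogen phosphate (H₂PO₄⁻): pKₐ(H₃PO₄) ≈ 2.1 — moderate base; biological leaving group after further activation
benzoate: pKₐ(C₆H₅COOH) ≈ 4.2 — aryl carboxylate
amide anion (NH₂⁻): pKₐ(NH₃) ≈ 38 — extremely strong base; never a leaving group

OTf⁻ > nosylate (ONs⁻) > dihydrogen phosphate (H₂PO₄⁻) > benzoate > amide anion (NH₂⁻)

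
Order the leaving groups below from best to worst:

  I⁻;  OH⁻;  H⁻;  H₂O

I⁻ > H₂O > OH⁻ > H⁻

A good leaving group is a weak base: the lower the pKₐ of its conjugate acid, the more readily it departs.
I⁻: pKₐ(HI) ≈ -10
H₂O: pKₐ(H₃O⁺) ≈ -1.7
OH⁻: pKₐ(H₂O) ≈ 15.7
H⁻: pKₐ(H₂) ≈ 36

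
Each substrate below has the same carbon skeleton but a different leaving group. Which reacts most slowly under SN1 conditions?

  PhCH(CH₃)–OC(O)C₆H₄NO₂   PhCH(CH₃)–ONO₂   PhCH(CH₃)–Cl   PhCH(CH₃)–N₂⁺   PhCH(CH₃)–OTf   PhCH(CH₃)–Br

With the same alkyl group throughout, only the leaving group differentiates the rates.
A good leaving group is a weak base: the lower the pKₐ of its conjugate acid, the more readily it departs.
PhCH(CH₃)–N₂⁺ loses N₂: no meaningful conjugate acid; N₂ departs as an exceptionally stable neutral molecule
PhCH(CH₃)–OTf loses OTf⁻: pKₐ(CF₃SO₃H (triflic acid)) ≈ -14
PhCH(CH₃)–Br loses Br⁻: pKₐ(HBr) ≈ -9
PhCH(CH₃)–Cl loses Cl⁻: pKₐ(HCl) ≈ -7
PhCH(CH₃)–ONO₂ loses NO₃⁻: pKₐ(HNO₃) ≈ -1.3
PhCH(CH₃)–OC(O)C₆H₄NO₂ loses p-O₂N–C₆H₄–COO⁻: pKₐ(p-nitrobenzoic acid) ≈ 3.4

PhCH(CH₃)–OC(O)C₆H₄NO₂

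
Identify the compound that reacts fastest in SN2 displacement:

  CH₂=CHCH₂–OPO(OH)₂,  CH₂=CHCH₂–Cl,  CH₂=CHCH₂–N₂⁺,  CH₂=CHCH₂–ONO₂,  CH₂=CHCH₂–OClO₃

Same R in every case — rank the leaving groups.
The more stable X⁻ (or X) is on its own — i.e. the weaker a base it is — the better a leaving group it makes.
CH₂=CHCH₂–N₂⁺ loses N₂: no meaningful conjugate acid; N₂ departs as an exceptionally stable neutral molecule
CH₂=CHCH₂–OClO₃ loses ClO₄⁻: pKₐ(HClO₄) ≈ -10
CH₂=CHCH₂–Cl loses Cl⁻: pKₐ(HCl) ≈ -7
CH₂=CHCH₂–ONO₂ loses NO₃⁻: pKₐ(HNO₃) ≈ -1.3
CH₂=CHCH₂–OPO(OH)₂ loses H₂PO₄⁻: pKₐ(H₃PO₄) ≈ 2.1

CH₂=CHCH₂–N₂⁺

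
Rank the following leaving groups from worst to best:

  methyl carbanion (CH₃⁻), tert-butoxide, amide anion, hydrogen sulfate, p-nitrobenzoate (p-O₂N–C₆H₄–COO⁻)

hydrogen sulfate: pKₐ(H₂SO₄) ≈ -3 — conjugate base of a strong mineral acid
p-nitrobenzoate (p-O₂N–C₆H₄–COO⁻): pKₐ(p-nitrobenzoic acid) ≈ 3.4 — electron-withdrawing nitro group stabilises the carboxylate
tert-butoxide: pKₐ(t-BuOH) ≈ 18 — bulky, strongly basic alkoxide
amide anion: pKₐ(NH₃) ≈ 38
methyl carbanion (CH₃⁻): pKₐ(CH₄) ≈ 48
Listed from poorest to best leaving group as asked.

methyl carbanion (CH₃⁻) < amide anion < tert-butoxide < p-nitrobenzoate (p-O₂N–C₆H₄–COO⁻) < hydrogen sulfate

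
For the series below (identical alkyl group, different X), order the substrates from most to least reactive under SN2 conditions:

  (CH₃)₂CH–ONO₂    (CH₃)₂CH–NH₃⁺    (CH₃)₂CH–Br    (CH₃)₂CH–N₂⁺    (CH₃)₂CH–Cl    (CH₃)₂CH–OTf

(CH₃)₂CH–N₂⁺ > (CH₃)₂CH–OTf > (CH₃)₂CH–Br > (CH₃)₂CH–Cl > (CH₃)₂CH–ONO₂ > (CH₃)₂CH–NH₃⁺

The skeletons are identical, so relative rate is governed entirely by leaving-group ability.
The more stable X⁻ (or X) is on its own — i.e. the weaker a base it is — the better a leaving group it makes.
(CH₃)₂CH–N₂⁺ loses N₂: no meaningful conjugate acid; N₂ departs as an exceptionally stable neutral molecule
(CH₃)₂CH–OTf loses OTf⁻: pKₐ(CF₃SO₃H (triflic acid)) ≈ -14
(CH₃)₂CH–Br loses Br⁻: pKₐ(HBr) ≈ -9
(CH₃)₂CH–Cl loses Cl⁻: pKₐ(HCl) ≈ -7
(CH₃)₂CH–ONO₂ loses NO₃⁻: pKₐ(HNO₃) ≈ -1.3
(CH₃)₂CH–NH₃⁺ loses NH₃: pKₐ(NH₄⁺) ≈ 9.2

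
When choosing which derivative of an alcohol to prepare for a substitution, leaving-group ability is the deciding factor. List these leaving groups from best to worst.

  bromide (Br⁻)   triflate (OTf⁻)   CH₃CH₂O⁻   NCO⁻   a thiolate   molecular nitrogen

molecular nitrogen: no meaningful conjugate acid; N₂ departs as an exceptionally stable neutral molecule
triflate (OTf⁻): pKₐ(CF₃SO₃H (triflic acid)) ≈ -14
bromide (Br⁻): pKₐ(HBr) ≈ -9
NCO⁻: pKₐ(HOCN) ≈ 3.5
a thiolate: pKₐ(RSH (a thiol)) ≈ 10.5
CH₃CH₂O⁻: pKₐ(CH₃CH₂OH) ≈ 16

molecular nitrogen > triflate (OTf⁻) > bromide (Br⁻) > NCO⁻ > a thiolate > CH₃CH₂O⁻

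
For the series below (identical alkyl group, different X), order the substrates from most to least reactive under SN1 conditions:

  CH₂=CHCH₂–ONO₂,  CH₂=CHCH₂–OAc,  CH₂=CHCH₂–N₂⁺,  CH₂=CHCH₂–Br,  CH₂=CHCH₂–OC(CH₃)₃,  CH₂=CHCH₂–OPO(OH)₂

CH₂=CHCH₂–N₂⁺ > CH₂=CHCH₂–Br > CH₂=CHCH₂–ONO₂ > CH₂=CHCH₂–OPO(OH)₂ > CH₂=CHCH₂–OAc > CH₂=CHCH₂–OC(CH₃)₃

With the same alkyl group throughout, only the leaving group differentiates the rates.
The more stable X⁻ (or X) is on its own — i.e. the weaker a base it is — the better a leaving group it makes.
CH₂=CHCH₂–N₂⁺ loses N₂: no meaningful conjugate acid; N₂ departs as an exceptionally stable neutral molecule
CH₂=CHCH₂–Br loses Br⁻: pKₐ(HBr) ≈ -9
CH₂=CHCH₂–ONO₂ loses NO₃⁻: pKₐ(HNO₃) ≈ -1.3
CH₂=CHCH₂–OPO(OH)₂ loses H₂PO₄⁻: pKₐ(H₃PO₄) ≈ 2.1
CH₂=CHCH₂–OAc loses AcO⁻: pKₐ(CH₃COOH) ≈ 4.8
CH₂=CHCH₂–OC(CH₃)₃ loses (CH₃)₃CO⁻: pKₐ(t-BuOH) ≈ 18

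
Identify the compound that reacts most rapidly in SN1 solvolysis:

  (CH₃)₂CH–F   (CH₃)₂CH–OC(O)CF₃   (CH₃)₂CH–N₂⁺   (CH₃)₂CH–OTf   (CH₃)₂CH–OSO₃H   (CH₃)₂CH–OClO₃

(CH₃)₂CH–N₂⁺

The skeletons are identical, so relative rate is governed entirely by leaving-group ability.
The more stable X⁻ (or X) is on its own — i.e. the weaker a base it is — the better a leaving group it makes.
(CH₃)₂CH–N₂⁺ loses N₂: no meaningful conjugate acid; N₂ departs as an exceptionally stable neutral molecule
(CH₃)₂CH–OTf loses OTf⁻: pKₐ(CF₃SO₃H (triflic acid)) ≈ -14
(CH₃)₂CH–OClO₃ loses ClO₄⁻: pKₐ(HClO₄) ≈ -10
(CH₃)₂CH–OSO₃H loses HSO₄⁻: pKₐ(H₂SO₄) ≈ -3
(CH₃)₂CH–OC(O)CF₃ loses CF₃COO⁻: pKₐ(CF₃COOH) ≈ 0.2
(CH₃)₂CH–F loses F⁻: pKₐ(HF) ≈ 3.2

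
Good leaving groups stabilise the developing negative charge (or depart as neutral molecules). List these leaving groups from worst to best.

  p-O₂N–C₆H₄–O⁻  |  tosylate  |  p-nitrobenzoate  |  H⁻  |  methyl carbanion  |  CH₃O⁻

tosylate: pKₐ(p-CH₃C₆H₄SO₃H (TsOH)) ≈ -2.8 — resonance-delocalised arenesulfonate
p-nitrobenzoate: pKₐ(p-nitrobenzoic acid) ≈ 3.4 — electron-withdrawing nitro group stabilises the carboxylate
p-O₂N–C₆H₄–O⁻: pKₐ(p-nitrophenol) ≈ 7.2
CH₃O⁻: pKₐ(CH₃OH) ≈ 15.5 — strong base; alkoxides do not leave unassisted
H⁻: pKₐ(H₂) ≈ 36 — extremely strong base; leaves only in special hydride-transfer contexts
methyl carbanion: pKₐ(CH₄) ≈ 48 — unstabilised carbanion; the worst conceivable leaving group
Reversing gives the worst-to-best order requested.

methyl carbanion < H⁻ < CH₃O⁻ < p-O₂N–C₆H₄–O⁻ < p-nitrobenzoate < tosylate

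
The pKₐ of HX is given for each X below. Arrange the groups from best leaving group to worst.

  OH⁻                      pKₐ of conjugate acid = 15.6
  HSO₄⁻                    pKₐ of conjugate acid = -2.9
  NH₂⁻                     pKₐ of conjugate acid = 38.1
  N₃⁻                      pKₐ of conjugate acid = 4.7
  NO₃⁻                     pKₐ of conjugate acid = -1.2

HSO₄⁻ > NO₃⁻ > N₃⁻ > OH⁻ > NH₂⁻

Lower conjugate-acid pKₐ ⇒ weaker base ⇒ better leaving group.
Sorting by the given values: HSO₄⁻ (-2.9), NO₃⁻ (-1.2), N₃⁻ (4.7), OH⁻ (15.6), NH₂⁻ (38.1).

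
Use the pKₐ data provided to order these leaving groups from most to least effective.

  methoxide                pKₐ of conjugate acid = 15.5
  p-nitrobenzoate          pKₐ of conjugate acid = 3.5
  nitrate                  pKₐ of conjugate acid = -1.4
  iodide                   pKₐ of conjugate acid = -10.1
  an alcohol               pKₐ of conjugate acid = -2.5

iodide > an alcohol > nitrate > p-nitrobenzoate > methoxide

Lower conjugate-acid pKₐ ⇒ weaker base ⇒ better leaving group.
Sorting by the given values: iodide (-10.1), an alcohol (-2.5), nitrate (-1.4), p-nitrobenzoate (3.5), methoxide (15.5).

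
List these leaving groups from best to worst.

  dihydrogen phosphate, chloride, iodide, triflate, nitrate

Rank by basicity of the departing species: weakest base leaves most easily.
triflate: pKₐ(CF₃SO₃H (triflic acid)) ≈ -14 — charge spread over three oxygens and a CF₃ group; the premier leaving group in synthesis
iodide: pKₐ(HI) ≈ -10 — large, highly polarisable; very weak base
chloride: pKₐ(HCl) ≈ -7
nitrate: pKₐ(HNO₃) ≈ -1.3 — resonance-delocalised over three oxygens
dihydrogen phosphate: pKₐ(H₃PO₄) ≈ 2.1

triflate > iodide > chloride > nitrate > dihydrogen phosphate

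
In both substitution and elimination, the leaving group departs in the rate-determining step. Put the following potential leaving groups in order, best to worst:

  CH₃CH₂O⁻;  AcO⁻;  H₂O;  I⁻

I⁻ > H₂O > AcO⁻ > CH₃CH₂O⁻

I⁻: pKₐ(HI) ≈ -10 — large, highly polarisable; very weak base
H₂O: pKₐ(H₃O⁺) ≈ -1.7
AcO⁻: pKₐ(CH₃COOH) ≈ 4.8 — resonance-stabilised but still a weak base
CH₃CH₂O⁻: pKₐ(CH₃CH₂OH) ≈ 16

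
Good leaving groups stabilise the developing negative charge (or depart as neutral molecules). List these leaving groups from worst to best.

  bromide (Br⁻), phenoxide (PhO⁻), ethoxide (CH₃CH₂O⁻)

ethoxide (CH₃CH₂O⁻) < phenoxide (PhO⁻) < bromide (Br⁻)

Leaving-group ability tracks the stability of the departed species; conjugate-acid pKₐ is the usual yardstick (lower pKₐ → better LG).
bromide (Br⁻): pKₐ(HBr) ≈ -9
phenoxide (PhO⁻): pKₐ(C₆H₅OH (phenol)) ≈ 10
ethoxide (CH₃CH₂O⁻): pKₐ(CH₃CH₂OH) ≈ 16
Reversing gives the worst-to-best order requested.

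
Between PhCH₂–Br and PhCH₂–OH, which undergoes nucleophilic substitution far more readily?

PhCH₂–Br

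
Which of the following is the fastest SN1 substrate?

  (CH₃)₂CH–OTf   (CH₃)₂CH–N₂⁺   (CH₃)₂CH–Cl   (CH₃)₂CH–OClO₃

(CH₃)₂CH–N₂⁺

The skeletons are identical, so relative rate is governed entirely by leaving-group ability.
The more stable X⁻ (or X) is on its own — i.e. the weaker a base it is — the better a leaving group it makes.
(CH₃)₂CH–N₂⁺ loses N₂: no meaningful conjugate acid; N₂ departs as an exceptionally stable neutral molecule
(CH₃)₂CH–OTf loses OTf⁻: pKₐ(CF₃SO₃H (triflic acid)) ≈ -14
(CH₃)₂CH–OClO₃ loses ClO₄⁻: pKₐ(HClO₄) ≈ -10
(CH₃)₂CH–Cl loses Cl⁻: pKₐ(HCl) ≈ -7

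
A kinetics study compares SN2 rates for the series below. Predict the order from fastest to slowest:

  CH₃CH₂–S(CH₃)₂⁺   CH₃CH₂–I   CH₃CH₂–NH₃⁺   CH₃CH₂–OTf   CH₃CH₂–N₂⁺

CH₃CH₂–N₂⁺ > CH₃CH₂–OTf > CH₃CH₂–I > CH₃CH₂–S(CH₃)₂⁺ > CH₃CH₂–NH₃⁺

Identical carbon frameworks mean the comparison reduces to leaving-group quality.
The more stable X⁻ (or X) is on its own — i.e. the weaker a base it is — the better a leaving group it makes.
CH₃CH₂–N₂⁺ loses N₂: no meaningful conjugate acid; N₂ departs as an exceptionally stable neutral molecule
CH₃CH₂–OTf loses OTf⁻: pKₐ(CF₃SO₃H (triflic acid)) ≈ -14
CH₃CH₂–I loses I⁻: pKₐ(HI) ≈ -10
CH₃CH₂–S(CH₃)₂⁺ loses SR'₂: pKₐ(R'₂SH⁺) ≈ -7
CH₃CH₂–NH₃⁺ loses NH₃: pKₐ(NH₄⁺) ≈ 9.2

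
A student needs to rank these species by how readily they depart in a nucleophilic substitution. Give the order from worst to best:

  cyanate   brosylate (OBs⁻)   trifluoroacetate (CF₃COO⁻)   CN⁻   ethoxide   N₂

A good leaving group is a weak base: the lower the pKₐ of its conjugate acid, the more readily it departs.
N₂: no meaningful conjugate acid; N₂ departs as an exceptionally stable neutral molecule
brosylate (OBs⁻): pKₐ(p-BrC₆H₄SO₃H) ≈ -2.8 — arenesulfonate with a p-bromo substituent
trifluoroacetate (CF₃COO⁻): pKₐ(CF₃COOH) ≈ 0.2 — strongly electron-withdrawing CF₃ stabilises the carboxylate
cyanate: pKₐ(HOCN) ≈ 3.5 — resonance between N and O
CN⁻: pKₐ(HCN) ≈ 9.2 — sp carbon stabilises the charge somewhat, but still a poor LG
ethoxide: pKₐ(CH₃CH₂OH) ≈ 16 — strong base; alkoxides do not leave unassisted
Reversing gives the worst-to-best order requested.

ethoxide < CN⁻ < cyanate < trifluoroacetate (CF₃COO⁻) < brosylate (OBs⁻) < N₂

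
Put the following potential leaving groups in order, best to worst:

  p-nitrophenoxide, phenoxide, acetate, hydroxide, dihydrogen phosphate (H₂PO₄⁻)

Rank by basicity of the departing species: weakest base leaves most easily.
dihydrogen phosphate (H₂PO₄⁻): pKₐ(H₃PO₄) ≈ 2.1
acetate: pKₐ(CH₃COOH) ≈ 4.8
p-nitrophenoxide: pKₐ(p-nitrophenol) ≈ 7.2 — nitro group delocalises the charge; the classic chromogenic LG
phenoxide: pKₐ(C₆H₅OH (phenol)) ≈ 10
hydroxide: pKₐ(H₂O) ≈ 15.7 — strong base; essentially never leaves without prior activation

dihydrogen phosphate (H₂PO₄⁻) > acetate > p-nitrophenoxide > phenoxide > hydroxide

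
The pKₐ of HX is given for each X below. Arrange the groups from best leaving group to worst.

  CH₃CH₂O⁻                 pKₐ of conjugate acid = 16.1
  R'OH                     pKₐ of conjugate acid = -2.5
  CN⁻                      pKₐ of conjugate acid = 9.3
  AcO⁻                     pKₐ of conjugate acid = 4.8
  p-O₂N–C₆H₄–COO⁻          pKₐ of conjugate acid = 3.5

Lower conjugate-acid pKₐ ⇒ weaker base ⇒ better leaving group.
Sorting by the given values: R'OH (-2.5), p-O₂N–C₆H₄–COO⁻ (3.5), AcO⁻ (4.8), CN⁻ (9.3), CH₃CH₂O⁻ (16.1).

R'OH > p-O₂N–C₆H₄–COO⁻ > AcO⁻ > CN⁻ > CH₃CH₂O⁻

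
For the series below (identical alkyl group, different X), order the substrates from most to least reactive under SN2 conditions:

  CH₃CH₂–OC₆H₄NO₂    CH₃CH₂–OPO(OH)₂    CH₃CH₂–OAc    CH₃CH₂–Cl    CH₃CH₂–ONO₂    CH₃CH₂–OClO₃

Same R in every case — rank the leaving groups.
Leaving-group ability tracks the stability of the departed species; conjugate-acid pKₐ is the usual yardstick (lower pKₐ → better LG).
CH₃CH₂–OClO₃ loses ClO₄⁻: pKₐ(HClO₄) ≈ -10
CH₃CH₂–Cl loses Cl⁻: pKₐ(HCl) ≈ -7
CH₃CH₂–ONO₂ loses NO₃⁻: pKₐ(HNO₃) ≈ -1.3
CH₃CH₂–OPO(OH)₂ loses H₂PO₄⁻: pKₐ(H₃PO₄) ≈ 2.1
CH₃CH₂–OAc loses AcO⁻: pKₐ(CH₃COOH) ≈ 4.8
CH₃CH₂–OC₆H₄NO₂ loses p-O₂N–C₆H₄–O⁻: pKₐ(p-nitrophenol) ≈ 7.2

CH₃CH₂–OClO₃ > CH₃CH₂–Cl > CH₃CH₂–ONO₂ > CH₃CH₂–OPO(OH)₂ > CH₃CH₂–OAc > CH₃CH₂–OC₆H₄NO₂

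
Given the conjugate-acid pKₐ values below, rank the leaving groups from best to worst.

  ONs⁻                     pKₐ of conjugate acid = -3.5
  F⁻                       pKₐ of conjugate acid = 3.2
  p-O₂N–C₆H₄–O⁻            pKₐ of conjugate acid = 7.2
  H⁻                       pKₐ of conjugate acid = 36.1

ONs⁻ > F⁻ > p-O₂N–C₆H₄–O⁻ > H⁻

Lower conjugate-acid pKₐ ⇒ weaker base ⇒ better leaving group.
Sorting by the given values: ONs⁻ (-3.5), F⁻ (3.2), p-O₂N–C₆H₄–O⁻ (7.2), H⁻ (36.1).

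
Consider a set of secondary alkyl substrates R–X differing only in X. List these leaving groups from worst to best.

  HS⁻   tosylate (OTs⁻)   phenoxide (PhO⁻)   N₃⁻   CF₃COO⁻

Leaving-group ability tracks the stability of the departed species; conjugate-acid pKₐ is the usual yardstick (lower pKₐ → better LG).
tosylate (OTs⁻): pKₐ(p-CH₃C₆H₄SO₃H (TsOH)) ≈ -2.8
CF₃COO⁻: pKₐ(CF₃COOH) ≈ 0.2
N₃⁻: pKₐ(HN₃) ≈ 4.7
HS⁻: pKₐ(H₂S) ≈ 7
phenoxide (PhO⁻): pKₐ(C₆H₅OH (phenol)) ≈ 10
The question asks for worst first, so the sequence is read in increasing leaving-group ability.

phenoxide (PhO⁻) < HS⁻ < N₃⁻ < CF₃COO⁻ < tosylate (OTs⁻)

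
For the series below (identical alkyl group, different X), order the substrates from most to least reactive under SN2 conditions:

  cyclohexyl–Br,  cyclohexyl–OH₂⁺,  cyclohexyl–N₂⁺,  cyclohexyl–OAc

cyclohexyl–N₂⁺ > cyclohexyl–Br > cyclohexyl–OH₂⁺ > cyclohexyl–OAc

Identical carbon frameworks mean the comparison reduces to leaving-group quality.
The more stable X⁻ (or X) is on its own — i.e. the weaker a base it is — the better a leaving group it makes.
cyclohexyl–N₂⁺ loses N₂: no meaningful conjugate acid; N₂ departs as an exceptionally stable neutral molecule
cyclohexyl–Br loses Br⁻: pKₐ(HBr) ≈ -9
cyclohexyl–OH₂⁺ loses H₂O: pKₐ(H₃O⁺) ≈ -1.7
cyclohexyl–OAc loses AcO⁻: pKₐ(CH₃COOH) ≈ 4.8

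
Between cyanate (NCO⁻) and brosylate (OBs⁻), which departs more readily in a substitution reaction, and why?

brosylate (OBs⁻)

brosylate (OBs⁻) is the better leaving group.
pKₐ(p-BrC₆H₄SO₃H) ≈ -2.8 versus pKₐ(HOCN) ≈ 3.5: brosylate (OBs⁻) is the much weaker base.
Arenesulfonate with a p-bromo substituent.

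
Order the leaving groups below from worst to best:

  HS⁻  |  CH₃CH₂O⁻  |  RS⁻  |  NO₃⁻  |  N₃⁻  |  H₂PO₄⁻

NO₃⁻: pKₐ(HNO₃) ≈ -1.3
H₂PO₄⁻: pKₐ(H₃PO₄) ≈ 2.1
N₃⁻: pKₐ(HN₃) ≈ 4.7
HS⁻: pKₐ(H₂S) ≈ 7
RS⁻: pKₐ(RSH (a thiol)) ≈ 10.5
CH₃CH₂O⁻: pKₐ(CH₃CH₂OH) ≈ 16
Listed from poorest to best leaving group as asked.

CH₃CH₂O⁻ < RS⁻ < HS⁻ < N₃⁻ < H₂PO₄⁻ < NO₃⁻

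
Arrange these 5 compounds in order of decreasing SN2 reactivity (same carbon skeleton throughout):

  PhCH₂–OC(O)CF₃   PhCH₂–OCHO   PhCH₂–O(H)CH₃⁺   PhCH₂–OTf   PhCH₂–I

PhCH₂–OTf > PhCH₂–I > PhCH₂–O(H)CH₃⁺ > PhCH₂–OC(O)CF₃ > PhCH₂–OCHO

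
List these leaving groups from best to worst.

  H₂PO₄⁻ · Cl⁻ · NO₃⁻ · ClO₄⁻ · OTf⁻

OTf⁻ > ClO₄⁻ > Cl⁻ > NO₃⁻ > H₂PO₄⁻

Rank by basicity of the departing species: weakest base leaves most easily.
OTf⁻: pKₐ(CF₃SO₃H (triflic acid)) ≈ -14 — charge spread over three oxygens and a CF₃ group; the premier leaving group in synthesis
ClO₄⁻: pKₐ(HClO₄) ≈ -10 — extremely weak base; rarely used for safety reasons
Cl⁻: pKₐ(HCl) ≈ -7 — moderately weak base
NO₃⁻: pKₐ(HNO₃) ≈ -1.3
H₂PO₄⁻: pKₐ(H₃PO₄) ≈ 2.1 — moderate base; biological leaving group after further activation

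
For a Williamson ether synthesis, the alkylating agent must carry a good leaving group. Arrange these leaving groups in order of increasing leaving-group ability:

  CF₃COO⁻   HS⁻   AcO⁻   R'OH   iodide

iodide: pKₐ(HI) ≈ -10
R'OH: pKₐ(R'OH₂⁺) ≈ -2.4 — neutral; leaves from a protonated ether (an oxonium ion, R–O(H)R'⁺)
CF₃COO⁻: pKₐ(CF₃COOH) ≈ 0.2 — strongly electron-withdrawing CF₃ stabilises the carboxylate
AcO⁻: pKₐ(CH₃COOH) ≈ 4.8 — resonance-stabilised but still a weak base
HS⁻: pKₐ(H₂S) ≈ 7
The question asks for worst first, so the sequence is read in increasing leaving-group ability.

HS⁻ < AcO⁻ < CF₃COO⁻ < R'OH < iodide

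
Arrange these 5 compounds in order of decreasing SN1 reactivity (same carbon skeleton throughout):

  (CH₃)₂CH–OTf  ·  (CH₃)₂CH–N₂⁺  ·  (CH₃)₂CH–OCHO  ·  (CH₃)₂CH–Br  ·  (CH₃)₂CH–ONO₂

(CH₃)₂CH–N₂⁺ > (CH₃)₂CH–OTf > (CH₃)₂CH–Br > (CH₃)₂CH–ONO₂ > (CH₃)₂CH–OCHO

The skeletons are identical, so relative rate is governed entirely by leaving-group ability.
Rank by basicity of the departing species: weakest base leaves most easily.
(CH₃)₂CH–N₂⁺ loses N₂: no meaningful conjugate acid; N₂ departs as an exceptionally stable neutral molecule
(CH₃)₂CH–OTf loses OTf⁻: pKₐ(CF₃SO₃H (triflic acid)) ≈ -14
(CH₃)₂CH–Br loses Br⁻: pKₐ(HBr) ≈ -9
(CH₃)₂CH–ONO₂ loses NO₃⁻: pKₐ(HNO₃) ≈ -1.3
(CH₃)₂CH–OCHO loses HCOO⁻: pKₐ(HCOOH) ≈ 3.8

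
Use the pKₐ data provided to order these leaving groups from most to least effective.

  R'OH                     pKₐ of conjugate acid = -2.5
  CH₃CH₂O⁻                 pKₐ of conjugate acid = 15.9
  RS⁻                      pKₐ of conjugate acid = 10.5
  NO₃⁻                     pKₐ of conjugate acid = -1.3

R'OH > NO₃⁻ > RS⁻ > CH₃CH₂O⁻

Lower conjugate-acid pKₐ ⇒ weaker base ⇒ better leaving group.
Sorting by the given values: R'OH (-2.5), NO₃⁻ (-1.3), RS⁻ (10.5), CH₃CH₂O⁻ (15.9).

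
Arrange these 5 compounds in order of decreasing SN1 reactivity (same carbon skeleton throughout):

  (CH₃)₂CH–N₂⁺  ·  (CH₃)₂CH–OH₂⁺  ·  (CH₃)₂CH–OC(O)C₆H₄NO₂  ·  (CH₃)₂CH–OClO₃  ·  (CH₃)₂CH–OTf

(CH₃)₂CH–N₂⁺ > (CH₃)₂CH–OTf > (CH₃)₂CH–OClO₃ > (CH₃)₂CH–OH₂⁺ > (CH₃)₂CH–OC(O)C₆H₄NO₂

Same R in every case — rank the leaving groups.
Leaving-group ability tracks the stability of the departed species; conjugate-acid pKₐ is the usual yardstick (lower pKₐ → better LG).
(CH₃)₂CH–N₂⁺ loses N₂: no meaningful conjugate acid; N₂ departs as an exceptionally stable neutral molecule
(CH₃)₂CH–OTf loses OTf⁻: pKₐ(CF₃SO₃H (triflic acid)) ≈ -14
(CH₃)₂CH–OClO₃ loses ClO₄⁻: pKₐ(HClO₄) ≈ -10
(CH₃)₂CH–OH₂⁺ loses H₂O: pKₐ(H₃O⁺) ≈ -1.7
(CH₃)₂CH–OC(O)C₆H₄NO₂ loses p-O₂N–C₆H₄–COO⁻: pKₐ(p-nitrobenzoic acid) ≈ 3.4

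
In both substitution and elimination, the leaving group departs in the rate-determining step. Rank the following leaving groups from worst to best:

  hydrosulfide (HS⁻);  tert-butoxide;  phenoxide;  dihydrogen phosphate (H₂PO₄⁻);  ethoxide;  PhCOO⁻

A good leaving group is a weak base: the lower the pKₐ of its conjugate acid, the more readily it departs.
dihydrogen phosphate (H₂PO₄⁻): pKₐ(H₃PO₄) ≈ 2.1
PhCOO⁻: pKₐ(C₆H₅COOH) ≈ 4.2
hydrosulfide (HS⁻): pKₐ(H₂S) ≈ 7
phenoxide: pKₐ(C₆H₅OH (phenol)) ≈ 10
ethoxide: pKₐ(CH₃CH₂OH) ≈ 16
tert-butoxide: pKₐ(t-BuOH) ≈ 18
Reversing gives the worst-to-best order requested.

tert-butoxide < ethoxide < phenoxide < hydrosulfide (HS⁻) < PhCOO⁻ < dihydrogen phosphate (H₂PO₄⁻)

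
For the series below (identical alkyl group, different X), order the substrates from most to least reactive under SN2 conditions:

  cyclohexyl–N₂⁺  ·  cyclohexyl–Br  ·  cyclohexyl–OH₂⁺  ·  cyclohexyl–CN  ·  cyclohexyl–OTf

cyclohexyl–N₂⁺ > cyclohexyl–OTf > cyclohexyl–Br > cyclohexyl–OH₂⁺ > cyclohexyl–CN

Same R in every case — rank the leaving groups.
The more stable X⁻ (or X) is on its own — i.e. the weaker a base it is — the better a leaving group it makes.
cyclohexyl–N₂⁺ loses N₂: no meaningful conjugate acid; N₂ departs as an exceptionally stable neutral molecule
cyclohexyl–OTf loses OTf⁻: pKₐ(CF₃SO₃H (triflic acid)) ≈ -14
cyclohexyl–Br loses Br⁻: pKₐ(HBr) ≈ -9
cyclohexyl–OH₂⁺ loses H₂O: pKₐ(H₃O⁺) ≈ -1.7
cyclohexyl–CN loses CN⁻: pKₐ(HCN) ≈ 9.2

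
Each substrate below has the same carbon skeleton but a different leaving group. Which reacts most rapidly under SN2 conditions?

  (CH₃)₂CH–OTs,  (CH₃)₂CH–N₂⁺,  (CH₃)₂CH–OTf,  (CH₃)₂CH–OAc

Same R in every case — rank the leaving groups.
Rank by basicity of the departing species: weakest base leaves most easily.
(CH₃)₂CH–N₂⁺ loses N₂: no meaningful conjugate acid; N₂ departs as an exceptionally stable neutral molecule
(CH₃)₂CH–OTf loses OTf⁻: pKₐ(CF₃SO₃H (triflic acid)) ≈ -14
(CH₃)₂CH–OTs loses OTs⁻: pKₐ(p-CH₃C₆H₄SO₃H (TsOH)) ≈ -2.8
(CH₃)₂CH–OAc loses AcO⁻: pKₐ(CH₃COOH) ≈ 4.8

(CH₃)₂CH–N₂⁺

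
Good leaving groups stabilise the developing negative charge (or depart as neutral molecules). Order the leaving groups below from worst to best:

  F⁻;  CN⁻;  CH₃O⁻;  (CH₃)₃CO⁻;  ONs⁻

(CH₃)₃CO⁻ < CH₃O⁻ < CN⁻ < F⁻ < ONs⁻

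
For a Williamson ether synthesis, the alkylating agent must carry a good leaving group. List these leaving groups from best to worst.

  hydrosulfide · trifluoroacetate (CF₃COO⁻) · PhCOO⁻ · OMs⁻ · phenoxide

The more stable X⁻ (or X) is on its own — i.e. the weaker a base it is — the better a leaving group it makes.
OMs⁻: pKₐ(CH₃SO₃H (MsOH)) ≈ -1.9
trifluoroacetate (CF₃COO⁻): pKₐ(CF₃COOH) ≈ 0.2
PhCOO⁻: pKₐ(C₆H₅COOH) ≈ 4.2
hydrosulfide: pKₐ(H₂S) ≈ 7
phenoxide: pKₐ(C₆H₅OH (phenol)) ≈ 10

OMs⁻ > trifluoroacetate (CF₃COO⁻) > PhCOO⁻ > hydrosulfide > phenoxide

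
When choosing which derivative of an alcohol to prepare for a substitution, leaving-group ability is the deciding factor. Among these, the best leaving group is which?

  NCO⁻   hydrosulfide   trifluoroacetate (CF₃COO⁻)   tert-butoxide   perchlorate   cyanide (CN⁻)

perchlorate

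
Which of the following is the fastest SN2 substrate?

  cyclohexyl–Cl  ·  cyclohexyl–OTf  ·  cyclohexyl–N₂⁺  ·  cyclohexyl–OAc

cyclohexyl–N₂⁺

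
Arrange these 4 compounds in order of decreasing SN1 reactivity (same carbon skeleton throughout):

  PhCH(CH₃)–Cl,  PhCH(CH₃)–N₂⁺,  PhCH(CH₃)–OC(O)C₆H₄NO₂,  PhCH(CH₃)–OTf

The skeletons are identical, so relative rate is governed entirely by leaving-group ability.
Leaving-group ability tracks the stability of the departed species; conjugate-acid pKₐ is the usual yardstick (lower pKₐ → better LG).
PhCH(CH₃)–N₂⁺ loses N₂: no meaningful conjugate acid; N₂ departs as an exceptionally stable neutral molecule
PhCH(CH₃)–OTf loses OTf⁻: pKₐ(CF₃SO₃H (triflic acid)) ≈ -14
PhCH(CH₃)–Cl loses Cl⁻: pKₐ(HCl) ≈ -7
PhCH(CH₃)–OC(O)C₆H₄NO₂ loses p-O₂N–C₆H₄–COO⁻: pKₐ(p-nitrobenzoic acid) ≈ 3.4

PhCH(CH₃)–N₂⁺ > PhCH(CH₃)–OTf > PhCH(CH₃)–Cl > PhCH(CH₃)–OC(O)C₆H₄NO₂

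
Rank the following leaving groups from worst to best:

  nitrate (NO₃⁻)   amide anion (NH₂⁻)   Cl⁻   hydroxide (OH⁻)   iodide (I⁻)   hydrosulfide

amide anion (NH₂⁻) < hydroxide (OH⁻) < hydrosulfide < nitrate (NO₃⁻) < Cl⁻ < iodide (I⁻)

iodide (I⁻): pKₐ(HI) ≈ -10
Cl⁻: pKₐ(HCl) ≈ -7
nitrate (NO₃⁻): pKₐ(HNO₃) ≈ -1.3
hydrosulfide: pKₐ(H₂S) ≈ 7
hydroxide (OH⁻): pKₐ(H₂O) ≈ 15.7
amide anion (NH₂⁻): pKₐ(NH₃) ≈ 38
Listed from poorest to best leaving group as asked.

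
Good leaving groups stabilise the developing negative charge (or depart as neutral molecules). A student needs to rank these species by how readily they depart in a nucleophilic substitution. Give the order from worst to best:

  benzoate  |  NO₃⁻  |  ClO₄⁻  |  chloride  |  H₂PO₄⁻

Leaving-group ability tracks the stability of the departed species; conjugate-acid pKₐ is the usual yardstick (lower pKₐ → better LG).
ClO₄⁻: pKₐ(HClO₄) ≈ -10 — extremely weak base; rarely used for safety reasons
chloride: pKₐ(HCl) ≈ -7
NO₃⁻: pKₐ(HNO₃) ≈ -1.3 — resonance-delocalised over three oxygens
H₂PO₄⁻: pKₐ(H₃PO₄) ≈ 2.1
benzoate: pKₐ(C₆H₅COOH) ≈ 4.2
Listed from poorest to best leaving group as asked.

benzoate < H₂PO₄⁻ < NO₃⁻ < chloride < ClO₄⁻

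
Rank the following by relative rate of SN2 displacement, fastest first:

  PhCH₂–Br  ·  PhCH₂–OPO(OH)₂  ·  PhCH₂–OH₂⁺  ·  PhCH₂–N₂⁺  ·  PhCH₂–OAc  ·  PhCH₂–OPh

With the same alkyl group throughout, only the leaving group differentiates the rates.
Rank by basicity of the departing species: weakest base leaves most easily.
PhCH₂–N₂⁺ loses N₂: no meaningful conjugate acid; N₂ departs as an exceptionally stable neutral molecule
PhCH₂–Br loses Br⁻: pKₐ(HBr) ≈ -9
PhCH₂–OH₂⁺ loses H₂O: pKₐ(H₃O⁺) ≈ -1.7
PhCH₂–OPO(OH)₂ loses H₂PO₄⁻: pKₐ(H₃PO₄) ≈ 2.1
PhCH₂–OAc loses AcO⁻: pKₐ(CH₃COOH) ≈ 4.8
PhCH₂–OPh loses PhO⁻: pKₐ(C₆H₅OH (phenol)) ≈ 10

PhCH₂–N₂⁺ > PhCH₂–Br > PhCH₂–OH₂⁺ > PhCH₂–OPO(OH)₂ > PhCH₂–OAc > PhCH₂–OPh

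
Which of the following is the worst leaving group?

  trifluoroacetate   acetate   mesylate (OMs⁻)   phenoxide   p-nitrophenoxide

phenoxide

Leaving-group ability tracks the stability of the departed species; conjugate-acid pKₐ is the usual yardstick (lower pKₐ → better LG).
mesylate (OMs⁻): pKₐ(CH₃SO₃H (MsOH)) ≈ -1.9
trifluoroacetate: pKₐ(CF₃COOH) ≈ 0.2
acetate: pKₐ(CH₃COOH) ≈ 4.8
p-nitrophenoxide: pKₐ(p-nitrophenol) ≈ 7.2
phenoxide: pKₐ(C₆H₅OH (phenol)) ≈ 10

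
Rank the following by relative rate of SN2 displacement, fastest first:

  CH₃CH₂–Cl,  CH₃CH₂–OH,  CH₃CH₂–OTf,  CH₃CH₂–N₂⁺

CH₃CH₂–N₂⁺ > CH₃CH₂–OTf > CH₃CH₂–Cl > CH₃CH₂–OH

With the same alkyl group throughout, only the leaving group differentiates the rates.
The more stable X⁻ (or X) is on its own — i.e. the weaker a base it is — the better a leaving group it makes.
CH₃CH₂–N₂⁺ loses N₂: no meaningful conjugate acid; N₂ departs as an exceptionally stable neutral molecule
CH₃CH₂–OTf loses OTf⁻: pKₐ(CF₃SO₃H (triflic acid)) ≈ -14
CH₃CH₂–Cl loses Cl⁻: pKₐ(HCl) ≈ -7
CH₃CH₂–OH loses OH⁻: pKₐ(H₂O) ≈ 15.7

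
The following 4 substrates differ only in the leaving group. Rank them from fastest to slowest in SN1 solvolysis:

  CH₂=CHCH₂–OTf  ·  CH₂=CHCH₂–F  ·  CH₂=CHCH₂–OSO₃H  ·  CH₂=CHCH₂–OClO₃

Identical carbon frameworks mean the comparison reduces to leaving-group quality.
Rank by basicity of the departing species: weakest base leaves most easily.
CH₂=CHCH₂–OTf loses OTf⁻: pKₐ(CF₃SO₃H (triflic acid)) ≈ -14
CH₂=CHCH₂–OClO₃ loses ClO₄⁻: pKₐ(HClO₄) ≈ -10
CH₂=CHCH₂–OSO₃H loses HSO₄⁻: pKₐ(H₂SO₄) ≈ -3
CH₂=CHCH₂–F loses F⁻: pKₐ(HF) ≈ 3.2

CH₂=CHCH₂–OTf > CH₂=CHCH₂–OClO₃ > CH₂=CHCH₂–OSO₃H > CH₂=CHCH₂–F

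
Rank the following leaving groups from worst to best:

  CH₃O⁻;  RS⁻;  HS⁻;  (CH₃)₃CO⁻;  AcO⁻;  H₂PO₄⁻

Leaving-group ability tracks the stability of the departed species; conjugate-acid pKₐ is the usual yardstick (lower pKₐ → better LG).
H₂PO₄⁻: pKₐ(H₃PO₄) ≈ 2.1 — moderate base; biological leaving group after further activation
AcO⁻: pKₐ(CH₃COOH) ≈ 4.8 — resonance-stabilised but still a weak base
HS⁻: pKₐ(H₂S) ≈ 7 — larger and more polarisable than the oxygen analogue
RS⁻: pKₐ(RSH (a thiol)) ≈ 10.5 — moderately basic; rarely leaves without activation
CH₃O⁻: pKₐ(CH₃OH) ≈ 15.5 — strong base; alkoxides do not leave unassisted
(CH₃)₃CO⁻: pKₐ(t-BuOH) ≈ 18
The question asks for worst first, so the sequence is read in increasing leaving-group ability.

(CH₃)₃CO⁻ < CH₃O⁻ < RS⁻ < HS⁻ < AcO⁻ < H₂PO₄⁻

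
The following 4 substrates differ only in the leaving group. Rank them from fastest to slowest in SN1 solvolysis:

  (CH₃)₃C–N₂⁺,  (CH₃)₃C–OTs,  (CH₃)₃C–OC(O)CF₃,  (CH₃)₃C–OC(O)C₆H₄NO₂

(CH₃)₃C–N₂⁺ > (CH₃)₃C–OTs > (CH₃)₃C–OC(O)CF₃ > (CH₃)₃C–OC(O)C₆H₄NO₂

Identical carbon frameworks mean the comparison reduces to leaving-group quality.
A good leaving group is a weak base: the lower the pKₐ of its conjugate acid, the more readily it departs.
(CH₃)₃C–N₂⁺ loses N₂: no meaningful conjugate acid; N₂ departs as an exceptionally stable neutral molecule
(CH₃)₃C–OTs loses OTs⁻: pKₐ(p-CH₃C₆H₄SO₃H (TsOH)) ≈ -2.8
(CH₃)₃C–OC(O)CF₃ loses CF₃COO⁻: pKₐ(CF₃COOH) ≈ 0.2
(CH₃)₃C–OC(O)C₆H₄NO₂ loses p-O₂N–C₆H₄–COO⁻: pKₐ(p-nitrobenzoic acid) ≈ 3.4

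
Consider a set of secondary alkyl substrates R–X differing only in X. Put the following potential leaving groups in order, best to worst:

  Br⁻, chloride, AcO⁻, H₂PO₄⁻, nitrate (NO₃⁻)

Leaving-group ability tracks the stability of the departed species; conjugate-acid pKₐ is the usual yardstick (lower pKₐ → better LG).
Br⁻: pKₐ(HBr) ≈ -9
chloride: pKₐ(HCl) ≈ -7
nitrate (NO₃⁻): pKₐ(HNO₃) ≈ -1.3 — resonance-delocalised over three oxygens
H₂PO₄⁻: pKₐ(H₃PO₄) ≈ 2.1 — moderate base; biological leaving group after further activation
AcO⁻: pKₐ(CH₃COOH) ≈ 4.8

Br⁻ > chloride > nitrate (NO₃⁻) > H₂PO₄⁻ > AcO⁻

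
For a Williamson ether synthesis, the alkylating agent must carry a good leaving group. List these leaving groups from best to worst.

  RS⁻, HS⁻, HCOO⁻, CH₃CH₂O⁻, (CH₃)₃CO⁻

The more stable X⁻ (or X) is on its own — i.e. the weaker a base it is — the better a leaving group it makes.
HCOO⁻: pKₐ(HCOOH) ≈ 3.8
HS⁻: pKₐ(H₂S) ≈ 7 — larger and more polarisable than the oxygen analogue
RS⁻: pKₐ(RSH (a thiol)) ≈ 10.5 — moderately basic; rarely leaves without activation
CH₃CH₂O⁻: pKₐ(CH₃CH₂OH) ≈ 16
(CH₃)₃CO⁻: pKₐ(t-BuOH) ≈ 18 — bulky, strongly basic alkoxide

HCOO⁻ > HS⁻ > RS⁻ > CH₃CH₂O⁻ > (CH₃)₃CO⁻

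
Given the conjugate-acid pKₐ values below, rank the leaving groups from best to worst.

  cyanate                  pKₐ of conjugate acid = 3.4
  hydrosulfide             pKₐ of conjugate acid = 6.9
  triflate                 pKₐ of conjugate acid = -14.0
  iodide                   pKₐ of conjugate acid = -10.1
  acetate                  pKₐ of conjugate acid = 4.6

Lower conjugate-acid pKₐ ⇒ weaker base ⇒ better leaving group.
Sorting by the given values: triflate (-14.0), iodide (-10.1), cyanate (3.4), acetate (4.6), hydrosulfide (6.9).

triflate > iodide > cyanate > acetate > hydrosulfide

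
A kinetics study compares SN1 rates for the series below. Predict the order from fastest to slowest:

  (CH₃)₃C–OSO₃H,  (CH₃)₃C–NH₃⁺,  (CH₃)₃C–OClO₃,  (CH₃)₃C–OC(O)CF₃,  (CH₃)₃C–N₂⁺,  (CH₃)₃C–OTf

(CH₃)₃C–N₂⁺ > (CH₃)₃C–OTf > (CH₃)₃C–OClO₃ > (CH₃)₃C–OSO₃H > (CH₃)₃C–OC(O)CF₃ > (CH₃)₃C–NH₃⁺

Identical carbon frameworks mean the comparison reduces to leaving-group quality.
The more stable X⁻ (or X) is on its own — i.e. the weaker a base it is — the better a leaving group it makes.
(CH₃)₃C–N₂⁺ loses N₂: no meaningful conjugate acid; N₂ departs as an exceptionally stable neutral molecule
(CH₃)₃C–OTf loses OTf⁻: pKₐ(CF₃SO₃H (triflic acid)) ≈ -14
(CH₃)₃C–OClO₃ loses ClO₄⁻: pKₐ(HClO₄) ≈ -10
(CH₃)₃C–OSO₃H loses HSO₄⁻: pKₐ(H₂SO₄) ≈ -3
(CH₃)₃C–OC(O)CF₃ loses CF₃COO⁻: pKₐ(CF₃COOH) ≈ 0.2
(CH₃)₃C–NH₃⁺ loses NH₃: pKₐ(NH₄⁺) ≈ 9.2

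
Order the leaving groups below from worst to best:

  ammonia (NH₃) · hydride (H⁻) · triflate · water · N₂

Leaving-group ability tracks the stability of the departed species; conjugate-acid pKₐ is the usual yardstick (lower pKₐ → better LG).
N₂: no meaningful conjugate acid; N₂ departs as an exceptionally stable neutral molecule
triflate: pKₐ(CF₃SO₃H (triflic acid)) ≈ -14
water: pKₐ(H₃O⁺) ≈ -1.7
ammonia (NH₃): pKₐ(NH₄⁺) ≈ 9.2
hydride (H⁻): pKₐ(H₂) ≈ 36
Listed from poorest to best leaving group as asked.

hydride (H⁻) < ammonia (NH₃) < water < triflate < N₂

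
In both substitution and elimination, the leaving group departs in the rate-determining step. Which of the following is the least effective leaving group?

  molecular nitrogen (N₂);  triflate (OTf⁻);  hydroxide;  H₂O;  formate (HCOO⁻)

hydroxide

Rank by basicity of the departing species: weakest base leaves most easily.
molecular nitrogen (N₂): no meaningful conjugate acid; N₂ departs as an exceptionally stable neutral molecule
triflate (OTf⁻): pKₐ(CF₃SO₃H (triflic acid)) ≈ -14
H₂O: pKₐ(H₃O⁺) ≈ -1.7
formate (HCOO⁻): pKₐ(HCOOH) ≈ 3.8
hydroxide: pKₐ(H₂O) ≈ 15.7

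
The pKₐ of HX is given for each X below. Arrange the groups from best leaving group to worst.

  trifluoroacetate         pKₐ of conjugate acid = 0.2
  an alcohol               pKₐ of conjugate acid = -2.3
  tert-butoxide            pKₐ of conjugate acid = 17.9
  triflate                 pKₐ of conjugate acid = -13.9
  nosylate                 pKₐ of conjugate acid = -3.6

triflate > nosylate > an alcohol > trifluoroacetate > tert-butoxide

Lower conjugate-acid pKₐ ⇒ weaker base ⇒ better leaving group.
Sorting by the given values: triflate (-13.9), nosylate (-3.6), an alcohol (-2.3), trifluoroacetate (0.2), tert-butoxide (17.9).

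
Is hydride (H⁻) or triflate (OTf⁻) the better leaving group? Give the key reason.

triflate (OTf⁻) is the better leaving group.
pKₐ(CF₃SO₃H (triflic acid)) ≈ -14 versus pKₐ(H₂) ≈ 36: triflate (OTf⁻) is the much weaker base.
Charge spread over three oxygens and a CF₃ group; the premier leaving group in synthesis.

triflate (OTf⁻)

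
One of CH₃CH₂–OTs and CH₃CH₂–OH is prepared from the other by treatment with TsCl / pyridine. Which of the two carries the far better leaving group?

CH₃CH₂–OTs

From CH₃CH₂–OH the departing group would be OH⁻ (pKₐ(H₂O) ≈ 15.7). Strong base; essentially never leaves without prior activation.
From CH₃CH₂–OTs the leaving group is OTs⁻ (pKₐ(p-CH₃C₆H₄SO₃H (TsOH)) ≈ -2.8). Resonance-delocalised arenesulfonate.
Treatment with TsCl / pyridine works by converting the hydroxyl into a tosylate, making CH₃CH₂–OTs enormously more reactive.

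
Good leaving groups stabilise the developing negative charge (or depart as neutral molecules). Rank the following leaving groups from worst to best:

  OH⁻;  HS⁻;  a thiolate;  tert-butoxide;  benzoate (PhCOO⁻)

tert-butoxide < OH⁻ < a thiolate < HS⁻ < benzoate (PhCOO⁻)

Leaving-group ability tracks the stability of the departed species; conjugate-acid pKₐ is the usual yardstick (lower pKₐ → better LG).
benzoate (PhCOO⁻): pKₐ(C₆H₅COOH) ≈ 4.2
HS⁻: pKₐ(H₂S) ≈ 7
a thiolate: pKₐ(RSH (a thiol)) ≈ 10.5
OH⁻: pKₐ(H₂O) ≈ 15.7
tert-butoxide: pKₐ(t-BuOH) ≈ 18
Reversing gives the worst-to-best order requested.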